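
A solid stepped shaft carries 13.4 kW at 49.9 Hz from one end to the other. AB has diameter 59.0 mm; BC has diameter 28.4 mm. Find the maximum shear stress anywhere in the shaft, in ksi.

ω = 2π·49.9 = 313.5 rad/s, so T = P/ω = 13.4×10³ / 313.5 = 42.74 N·m.
Under the same torque, τ_max = 16T/(πd³) is largest where d is smallest — segment BC (d = 28.4 mm).
τ_max = 16·42.74/(π·(0.0284)³) = 9.503×10^6 Pa.

1.38 ksi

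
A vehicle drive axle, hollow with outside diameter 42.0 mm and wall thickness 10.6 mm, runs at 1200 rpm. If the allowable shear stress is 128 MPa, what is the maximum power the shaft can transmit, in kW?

J = π(d_o⁴ − d_i⁴)/32 = π(0.0420⁴ − 0.0208⁴)/32 = 2.871×10^-7 m⁴.
T_max = τ_allow·J/r = 1.28×10^8 × 2.871×10^-7 / 0.0210 = 1750 N·m.
ω = 2π·1200/60 = 125.7 rad/s, so P_max = T_max·ω = 2.199×10^5 W.

220 kW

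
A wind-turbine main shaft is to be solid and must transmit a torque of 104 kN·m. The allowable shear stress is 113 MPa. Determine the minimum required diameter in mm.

For a solid shaft τ_max = 16T/(πd³), so d = (16T/(π τ_allow))^(1/3) = (16·104000/(π·1.13×10^8))^(1/3) = 0.1674 m.

167 mm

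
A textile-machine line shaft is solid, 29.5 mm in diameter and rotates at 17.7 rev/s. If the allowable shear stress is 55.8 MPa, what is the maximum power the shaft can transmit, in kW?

J = πd⁴/32 = π(0.0295)⁴/32 = 7.435×10^-8 m⁴.
T_max = τ_allow·J/r = 5.58×10^7 × 7.435×10^-8 / 0.0147 = 281.3 N·m.
ω = 2π·17.7 = 111.2 rad/s, so P_max = T_max·ω = 3.128×10^4 W.

31.3 kW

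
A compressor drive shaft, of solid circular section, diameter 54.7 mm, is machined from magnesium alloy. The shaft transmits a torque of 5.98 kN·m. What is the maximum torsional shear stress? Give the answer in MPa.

186 MPa

J = πd⁴/32 = π(0.0547)⁴/32 = 8.789×10^-7 m⁴.
τ_max = T·r/J = 5980 × 0.0274 / 8.789×10^-7 = 1.861×10^8 Pa.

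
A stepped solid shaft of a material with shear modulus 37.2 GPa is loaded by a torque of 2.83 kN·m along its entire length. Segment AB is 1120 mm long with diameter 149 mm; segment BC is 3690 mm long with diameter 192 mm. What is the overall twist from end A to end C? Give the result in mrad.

3.86 mrad

J_AB = π(0.149)⁴/32 = 4.84×10^-5 m⁴; J_BC = π(0.192)⁴/32 = 1.33×10^-4 m⁴.
θ = (T/G)·Σ L_i/J_i = (2830/37.2×10⁹)·(1.12/4.84×10^-5 + 3.69/1.33×10^-4) = 3.865×10^-3 rad.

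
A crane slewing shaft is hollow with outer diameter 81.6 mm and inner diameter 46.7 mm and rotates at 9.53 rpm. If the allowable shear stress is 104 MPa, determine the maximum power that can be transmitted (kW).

9.88 kW

J = π(d_o⁴ − d_i⁴)/32 = π(0.0816⁴ − 0.0467⁴)/32 = 3.886×10^-6 m⁴.
T_max = τ_allow·J/r = 1.04×10^8 × 3.886×10^-6 / 0.0408 = 9905 N·m.
ω = 2π·9.53/60 = 0.9980 rad/s, so P_max = T_max·ω = 9885 W.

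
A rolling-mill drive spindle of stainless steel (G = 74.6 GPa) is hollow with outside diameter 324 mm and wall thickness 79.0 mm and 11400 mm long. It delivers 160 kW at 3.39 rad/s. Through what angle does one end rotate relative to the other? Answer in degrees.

0.410°

ω = 3.39 rad/s, so T = P/ω = 160×10³ / 3.390 = 47200 N·m.
J = π(d_o⁴ − d_i⁴)/32 = π(0.324⁴ − 0.166⁴)/32 = 1.007×10^-3 m⁴.
θ = T·L/(G·J) = 47200 × 11.4 / (74.6×10⁹ × 1.007×10^-3) = 7.160×10^-3 rad.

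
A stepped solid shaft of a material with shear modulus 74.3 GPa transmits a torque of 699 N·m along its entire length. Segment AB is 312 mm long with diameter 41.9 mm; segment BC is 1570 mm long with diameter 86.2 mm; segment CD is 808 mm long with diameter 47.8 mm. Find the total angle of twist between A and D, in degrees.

J_AB = π(0.0419)⁴/32 = 3.03×10^-7 m⁴; J_BC = π(0.0862)⁴/32 = 5.42×10^-6 m⁴; J_CD = π(0.0478)⁴/32 = 5.13×10^-7 m⁴.
θ = (T/G)·Σ L_i/J_i = (699.0/74.3×10⁹)·(0.312/3.03×10^-7 + 1.57/5.42×10^-6 + 0.808/5.13×10^-7) = 0.02726 rad.

1.56°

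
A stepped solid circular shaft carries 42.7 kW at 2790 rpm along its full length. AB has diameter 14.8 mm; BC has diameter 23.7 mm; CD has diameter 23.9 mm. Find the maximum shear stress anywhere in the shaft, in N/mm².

ω = 2π·2790/60 = 292.2 rad/s, so T = P/ω = 42.7×10³ / 292.2 = 146.1 N·m.
Under the same torque, τ_max = 16T/(πd³) is largest where d is smallest — segment AB (d = 14.8 mm).
τ_max = 16·146.1/(π·(0.0148)³) = 2.296×10^8 Pa.

230 N/mm²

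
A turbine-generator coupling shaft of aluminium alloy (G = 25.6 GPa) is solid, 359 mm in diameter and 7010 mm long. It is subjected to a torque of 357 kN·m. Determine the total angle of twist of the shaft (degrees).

3.43°

J = πd⁴/32 = π(0.359)⁴/32 = 1.631×10^-3 m⁴.
θ = T·L/(G·J) = 357000 × 7.01 / (25.6×10⁹ × 1.631×10^-3) = 0.05995 rad.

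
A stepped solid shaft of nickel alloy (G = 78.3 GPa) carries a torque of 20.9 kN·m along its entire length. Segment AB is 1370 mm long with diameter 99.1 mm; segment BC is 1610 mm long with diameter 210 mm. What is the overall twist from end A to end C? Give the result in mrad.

40.9 mrad

J_AB = π(0.0991)⁴/32 = 9.47×10^-6 m⁴; J_BC = π(0.210)⁴/32 = 1.91×10^-4 m⁴.
θ = (T/G)·Σ L_i/J_i = (20900/78.3×10⁹)·(1.37/9.47×10^-6 + 1.61/1.91×10^-4) = 0.04087 rad.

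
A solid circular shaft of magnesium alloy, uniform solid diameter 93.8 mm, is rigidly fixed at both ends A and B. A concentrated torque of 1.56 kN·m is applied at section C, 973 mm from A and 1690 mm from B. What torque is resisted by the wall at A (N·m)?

990 N·m

With uniform GJ and both ends fixed, compatibility θ_AC = θ_CB gives T_A·a = T_B·b, together with T_A + T_B = T₀.
T_A = T₀·b/(a+b) = 1560·1690/2663 = 990.0 N·m; T_B = 570.0 N·m.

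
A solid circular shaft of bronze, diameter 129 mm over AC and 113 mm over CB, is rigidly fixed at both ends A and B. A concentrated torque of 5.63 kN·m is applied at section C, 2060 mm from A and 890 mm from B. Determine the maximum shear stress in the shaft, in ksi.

1.66 ksi

Compatibility: T_A·a/J_AC = T_B·b/J_CB with T_A + T_B = T₀.
J_AC = 2.72×10^-5 m⁴, J_CB = 1.60×10^-5 m⁴, so T_A = T₀·(J_AC/a)/((J_AC/a)+(J_CB/b)) = 2383 N·m, T_B = 3247 N·m.
τ in each portion: τ_AC = 5.65×10^6 Pa, τ_CB = 1.15×10^7 Pa; maximum is in CB.
τ_max = T_CB·r/J = 3247·0.0565/1.60×10^-5 = 1.146×10^7 Pa.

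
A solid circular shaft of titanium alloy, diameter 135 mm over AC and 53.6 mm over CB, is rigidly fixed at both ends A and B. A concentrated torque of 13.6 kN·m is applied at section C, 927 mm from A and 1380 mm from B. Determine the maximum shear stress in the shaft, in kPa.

27700 kPa

Compatibility: T_A·a/J_AC = T_B·b/J_CB with T_A + T_B = T₀.
J_AC = 3.26×10^-5 m⁴, J_CB = 8.10×10^-7 m⁴, so T_A = T₀·(J_AC/a)/((J_AC/a)+(J_CB/b)) = 13380 N·m, T_B = 223.3 N·m.
τ in each portion: τ_AC = 2.77×10^7 Pa, τ_CB = 7.38×10^6 Pa; maximum is in AC.
τ_max = T_AC·r/J = 13380·0.0675/3.26×10^-5 = 2.769×10^7 Pa.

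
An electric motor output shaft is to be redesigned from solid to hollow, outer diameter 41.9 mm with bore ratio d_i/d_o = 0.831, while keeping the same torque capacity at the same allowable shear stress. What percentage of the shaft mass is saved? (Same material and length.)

52.3 %

Equal τ_max and T ⇒ the solid shaft needs d_s³ = d_o³(1−k⁴), so d_s = 41.9·(1−0.831⁴)^(1/3) = 33.76 mm.
Area ratio A_h/A_s = d_o²(1−k²)/d_s² = (1−k²)/(1−k⁴)^(2/3) = 0.4766.
Mass saving = 1 − 0.4766 = 52.3 %.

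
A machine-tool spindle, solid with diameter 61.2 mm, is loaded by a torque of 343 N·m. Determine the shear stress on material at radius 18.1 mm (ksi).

J = πd⁴/32 = π(0.0612)⁴/32 = 1.377×10^-6 m⁴.
Shear stress varies linearly with radius: τ = T·r/J = 343.0 × 0.0181 / 1.377×10^-6 = 4.508×10^6 Pa.

0.654 ksi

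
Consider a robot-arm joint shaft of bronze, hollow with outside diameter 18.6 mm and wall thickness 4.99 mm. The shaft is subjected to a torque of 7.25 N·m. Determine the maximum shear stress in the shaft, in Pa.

6.02e6 Pa

J = π(d_o⁴ − d_i⁴)/32 = π(0.0186⁴ − 0.00862⁴)/32 = 1.121×10^-8 m⁴.
τ_max = T·r/J = 7.250 × 0.00930 / 1.121×10^-8 = 6.016×10^6 Pa.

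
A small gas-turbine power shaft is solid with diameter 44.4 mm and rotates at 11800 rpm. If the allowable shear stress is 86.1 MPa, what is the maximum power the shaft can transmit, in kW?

1830 kW

J = πd⁴/32 = π(0.0444)⁴/32 = 3.815×10^-7 m⁴.
T_max = τ_allow·J/r = 8.61×10^7 × 3.815×10^-7 / 0.0222 = 1480 N·m.
ω = 2π·11800/60 = 1236 rad/s, so P_max = T_max·ω = 1.828×10^6 W.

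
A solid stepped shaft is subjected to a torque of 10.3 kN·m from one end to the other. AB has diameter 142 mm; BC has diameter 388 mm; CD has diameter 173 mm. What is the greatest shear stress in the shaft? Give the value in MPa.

Under the same torque, τ_max = 16T/(πd³) is largest where d is smallest — segment AB (d = 142 mm).
τ_max = 16·10300/(π·(0.142)³) = 1.832×10^7 Pa.

18.3 MPa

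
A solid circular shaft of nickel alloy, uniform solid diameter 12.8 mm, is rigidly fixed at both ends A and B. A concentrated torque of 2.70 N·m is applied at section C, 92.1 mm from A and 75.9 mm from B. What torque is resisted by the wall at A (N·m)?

With uniform GJ and both ends fixed, compatibility θ_AC = θ_CB gives T_A·a = T_B·b, together with T_A + T_B = T₀.
T_A = T₀·b/(a+b) = 2.700·75.9/168.0 = 1.220 N·m; T_B = 1.480 N·m.

1.22 N·m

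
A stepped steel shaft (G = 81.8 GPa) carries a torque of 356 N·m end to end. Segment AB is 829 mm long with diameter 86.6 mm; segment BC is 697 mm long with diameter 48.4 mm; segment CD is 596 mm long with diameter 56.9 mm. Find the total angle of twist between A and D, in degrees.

J_AB = π(0.0866)⁴/32 = 5.52×10^-6 m⁴; J_BC = π(0.0484)⁴/32 = 5.39×10^-7 m⁴; J_CD = π(0.0569)⁴/32 = 1.03×10^-6 m⁴.
θ = (T/G)·Σ L_i/J_i = (356.0/81.8×10⁹)·(0.829/5.52×10^-6 + 0.697/5.39×10^-7 + 0.596/1.03×10^-6) = 8.804×10^-3 rad.

0.504°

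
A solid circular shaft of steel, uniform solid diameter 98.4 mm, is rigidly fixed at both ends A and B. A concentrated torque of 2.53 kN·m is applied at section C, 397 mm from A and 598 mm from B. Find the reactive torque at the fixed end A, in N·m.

With uniform GJ and both ends fixed, compatibility θ_AC = θ_CB gives T_A·a = T_B·b, together with T_A + T_B = T₀.
T_A = T₀·b/(a+b) = 2530·598/995.0 = 1521 N·m; T_B = 1009 N·m.

1520 N·m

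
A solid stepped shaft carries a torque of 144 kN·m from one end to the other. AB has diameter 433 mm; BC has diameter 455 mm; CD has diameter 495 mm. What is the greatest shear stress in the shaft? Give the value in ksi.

Under the same torque, τ_max = 16T/(πd³) is largest where d is smallest — segment AB (d = 433 mm).
τ_max = 16·144000/(π·(0.433)³) = 9.034×10^6 Pa.

1.31 ksi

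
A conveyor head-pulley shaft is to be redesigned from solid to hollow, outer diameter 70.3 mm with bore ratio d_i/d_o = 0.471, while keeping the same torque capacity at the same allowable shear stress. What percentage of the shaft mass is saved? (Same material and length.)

Equal τ_max and T ⇒ the solid shaft needs d_s³ = d_o³(1−k⁴), so d_s = 70.3·(1−0.471⁴)^(1/3) = 69.13 mm.
Area ratio A_h/A_s = d_o²(1−k²)/d_s² = (1−k²)/(1−k⁴)^(2/3) = 0.8048.
Mass saving = 1 − 0.8048 = 19.5 %.

19.5 %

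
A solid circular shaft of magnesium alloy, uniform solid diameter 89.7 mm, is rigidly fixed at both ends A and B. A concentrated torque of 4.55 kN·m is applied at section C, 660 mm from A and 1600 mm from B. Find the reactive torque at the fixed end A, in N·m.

3220 N·m

With uniform GJ and both ends fixed, compatibility θ_AC = θ_CB gives T_A·a = T_B·b, together with T_A + T_B = T₀.
T_A = T₀·b/(a+b) = 4550·1600/2260 = 3221 N·m; T_B = 1329 N·m.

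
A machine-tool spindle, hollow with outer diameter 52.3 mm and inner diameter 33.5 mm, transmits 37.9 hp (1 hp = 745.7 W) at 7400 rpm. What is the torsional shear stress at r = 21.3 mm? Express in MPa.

1.27 MPa

ω = 2π·7400/60 = 774.9 rad/s, so T = P/ω = 37.9×745.7 / 774.9 = 36.47 N·m.
J = π(d_o⁴ − d_i⁴)/32 = π(0.0523⁴ − 0.0335⁴)/32 = 6.109×10^-7 m⁴.
Shear stress varies linearly with radius: τ = T·r/J = 36.47 × 0.0213 / 6.109×10^-7 = 1.272×10^6 Pa.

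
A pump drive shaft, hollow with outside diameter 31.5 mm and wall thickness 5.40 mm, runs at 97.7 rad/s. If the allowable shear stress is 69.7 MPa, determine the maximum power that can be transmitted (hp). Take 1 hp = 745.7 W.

J = π(d_o⁴ − d_i⁴)/32 = π(0.0315⁴ − 0.0207⁴)/32 = 7.863×10^-8 m⁴.
T_max = τ_allow·J/r = 6.97×10^7 × 7.863×10^-8 / 0.0158 = 348.0 N·m.
ω = 97.7 rad/s, so P_max = T_max·ω = 3.400×10^4 W.

45.6 hp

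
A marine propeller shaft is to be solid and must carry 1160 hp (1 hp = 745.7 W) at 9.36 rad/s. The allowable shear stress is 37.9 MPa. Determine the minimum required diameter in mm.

ω = 9.36 rad/s, so T = P/ω = 1160×745.7 / 9.360 = 92420 N·m.
For a solid shaft τ_max = 16T/(πd³), so d = (16T/(π τ_allow))^(1/3) = (16·92420/(π·3.79×10^7))^(1/3) = 0.2316 m.

232 mm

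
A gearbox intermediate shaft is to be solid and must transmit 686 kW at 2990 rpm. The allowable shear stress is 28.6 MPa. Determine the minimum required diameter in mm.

73.1 mm

ω = 2π·2990/60 = 313.1 rad/s, so T = P/ω = 686×10³ / 313.1 = 2191 N·m.
For a solid shaft τ_max = 16T/(πd³), so d = (16T/(π τ_allow))^(1/3) = (16·2191/(π·2.86×10^7))^(1/3) = 0.07307 m.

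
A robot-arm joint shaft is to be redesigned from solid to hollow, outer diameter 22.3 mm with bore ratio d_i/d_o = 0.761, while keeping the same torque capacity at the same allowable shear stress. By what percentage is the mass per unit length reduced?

44.7 %

Equal τ_max and T ⇒ the solid shaft needs d_s³ = d_o³(1−k⁴), so d_s = 22.3·(1−0.761⁴)^(1/3) = 19.46 mm.
Area ratio A_h/A_s = d_o²(1−k²)/d_s² = (1−k²)/(1−k⁴)^(2/3) = 0.5526.
Mass saving = 1 − 0.5526 = 44.7 %.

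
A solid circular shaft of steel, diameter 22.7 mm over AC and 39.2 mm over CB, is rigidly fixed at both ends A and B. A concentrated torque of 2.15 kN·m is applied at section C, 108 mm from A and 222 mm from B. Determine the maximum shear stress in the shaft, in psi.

Compatibility: T_A·a/J_AC = T_B·b/J_CB with T_A + T_B = T₀.
J_AC = 2.61×10^-8 m⁴, J_CB = 2.32×10^-7 m⁴, so T_A = T₀·(J_AC/a)/((J_AC/a)+(J_CB/b)) = 403.7 N·m, T_B = 1746 N·m.
τ in each portion: τ_AC = 1.76×10^8 Pa, τ_CB = 1.48×10^8 Pa; maximum is in AC.
τ_max = T_AC·r/J = 403.7·0.0113/2.61×10^-8 = 1.758×10^8 Pa.

25500 psi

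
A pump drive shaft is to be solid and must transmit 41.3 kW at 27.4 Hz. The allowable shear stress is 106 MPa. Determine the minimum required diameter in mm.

ω = 2π·27.4 = 172.2 rad/s, so T = P/ω = 41.3×10³ / 172.2 = 239.9 N·m.
For a solid shaft τ_max = 16T/(πd³), so d = (16T/(π τ_allow))^(1/3) = (16·239.9/(π·1.06×10^8))^(1/3) = 0.02259 m.

22.6 mm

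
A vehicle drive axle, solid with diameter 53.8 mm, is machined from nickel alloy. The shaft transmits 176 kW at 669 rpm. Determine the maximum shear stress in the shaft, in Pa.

8.22e7 Pa

ω = 2π·669/60 = 70.06 rad/s, so T = P/ω = 176×10³ / 70.06 = 2512 N·m.
J = πd⁴/32 = π(0.0538)⁴/32 = 8.225×10^-7 m⁴.
τ_max = T·r/J = 2512 × 0.0269 / 8.225×10^-7 = 8.216×10^7 Pa.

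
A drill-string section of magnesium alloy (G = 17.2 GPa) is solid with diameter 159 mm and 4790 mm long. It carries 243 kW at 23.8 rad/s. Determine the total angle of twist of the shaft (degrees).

2.60°

ω = 23.8 rad/s, so T = P/ω = 243×10³ / 23.80 = 10210 N·m.
J = πd⁴/32 = π(0.159)⁴/32 = 6.275×10^-5 m⁴.
θ = T·L/(G·J) = 10210 × 4.79 / (17.2×10⁹ × 6.275×10^-5) = 0.04532 rad.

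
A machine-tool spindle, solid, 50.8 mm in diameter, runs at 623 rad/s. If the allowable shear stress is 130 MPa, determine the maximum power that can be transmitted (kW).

J = πd⁴/32 = π(0.0508)⁴/32 = 6.538×10^-7 m⁴.
T_max = τ_allow·J/r = 1.30×10^8 × 6.538×10^-7 / 0.0254 = 3346 N·m.
ω = 623 rad/s, so P_max = T_max·ω = 2.085×10^6 W.

2080 kW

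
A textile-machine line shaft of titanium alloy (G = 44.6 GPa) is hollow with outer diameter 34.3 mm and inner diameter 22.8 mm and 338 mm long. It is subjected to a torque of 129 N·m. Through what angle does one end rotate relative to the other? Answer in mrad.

J = π(d_o⁴ − d_i⁴)/32 = π(0.0343⁴ − 0.0228⁴)/32 = 1.094×10^-7 m⁴.
θ = T·L/(G·J) = 129.0 × 0.338 / (44.6×10⁹ × 1.094×10^-7) = 8.940×10^-3 rad.

8.94 mrad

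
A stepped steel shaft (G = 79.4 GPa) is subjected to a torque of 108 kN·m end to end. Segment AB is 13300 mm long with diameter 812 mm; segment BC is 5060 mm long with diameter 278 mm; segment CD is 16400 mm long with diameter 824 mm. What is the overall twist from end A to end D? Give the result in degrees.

J_AB = π(0.812)⁴/32 = 0.0427 m⁴; J_BC = π(0.278)⁴/32 = 5.86×10^-4 m⁴; J_CD = π(0.824)⁴/32 = 0.0453 m⁴.
θ = (T/G)·Σ L_i/J_i = (108000/79.4×10⁹)·(13.3/0.0427 + 5.06/5.86×10^-4 + 16.4/0.0453) = 0.01265 rad.

0.725°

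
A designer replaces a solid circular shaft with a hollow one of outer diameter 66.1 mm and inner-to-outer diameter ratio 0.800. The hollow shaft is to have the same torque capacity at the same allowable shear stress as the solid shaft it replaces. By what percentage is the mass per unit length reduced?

Equal τ_max and T ⇒ the solid shaft needs d_s³ = d_o³(1−k⁴), so d_s = 66.1·(1−0.800⁴)^(1/3) = 55.45 mm.
Area ratio A_h/A_s = d_o²(1−k²)/d_s² = (1−k²)/(1−k⁴)^(2/3) = 0.5115.
Mass saving = 1 − 0.5115 = 48.8 %.

48.8 %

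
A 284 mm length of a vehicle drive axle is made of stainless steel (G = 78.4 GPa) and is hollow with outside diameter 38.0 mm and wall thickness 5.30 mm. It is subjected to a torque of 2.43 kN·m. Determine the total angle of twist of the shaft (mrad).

58.9 mrad

J = π(d_o⁴ − d_i⁴)/32 = π(0.0380⁴ − 0.0274⁴)/32 = 1.494×10^-7 m⁴.
θ = T·L/(G·J) = 2430 × 0.284 / (78.4×10⁹ × 1.494×10^-7) = 0.05893 rad.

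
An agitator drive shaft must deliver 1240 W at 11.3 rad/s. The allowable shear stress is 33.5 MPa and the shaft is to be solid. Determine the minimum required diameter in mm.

ω = 11.3 rad/s, so T = P/ω = 1240 / 11.30 = 109.7 N·m.
For a solid shaft τ_max = 16T/(πd³), so d = (16T/(π τ_allow))^(1/3) = (16·109.7/(π·3.35×10^7))^(1/3) = 0.02555 m.

25.6 mm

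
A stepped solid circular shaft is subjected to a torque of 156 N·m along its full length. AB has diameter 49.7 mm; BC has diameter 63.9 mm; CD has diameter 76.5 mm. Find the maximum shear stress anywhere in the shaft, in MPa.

6.47 MPa

Under the same torque, τ_max = 16T/(πd³) is largest where d is smallest — segment AB (d = 49.7 mm).
τ_max = 16·156.0/(π·(0.0497)³) = 6.472×10^6 Pa.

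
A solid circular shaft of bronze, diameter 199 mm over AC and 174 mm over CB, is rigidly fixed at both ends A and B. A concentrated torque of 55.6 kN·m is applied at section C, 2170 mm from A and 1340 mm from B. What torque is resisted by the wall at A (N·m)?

28600 N·m

Compatibility: T_A·a/J_AC = T_B·b/J_CB with T_A + T_B = T₀.
J_AC = 1.54×10^-4 m⁴, J_CB = 9.00×10^-5 m⁴, so T_A = T₀·(J_AC/a)/((J_AC/a)+(J_CB/b)) = 28560 N·m, T_B = 27040 N·m.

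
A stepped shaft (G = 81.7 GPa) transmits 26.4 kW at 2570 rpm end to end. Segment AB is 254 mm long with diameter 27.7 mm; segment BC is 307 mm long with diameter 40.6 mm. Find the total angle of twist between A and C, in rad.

ω = 2π·2570/60 = 269.1 rad/s, so T = P/ω = 26.4×10³ / 269.1 = 98.09 N·m.
J_AB = π(0.0277)⁴/32 = 5.78×10^-8 m⁴; J_BC = π(0.0406)⁴/32 = 2.67×10^-7 m⁴.
θ = (T/G)·Σ L_i/J_i = (98.09/81.7×10⁹)·(0.254/5.78×10^-8 + 0.307/2.67×10^-7) = 6.658×10^-3 rad.

0.00666 rad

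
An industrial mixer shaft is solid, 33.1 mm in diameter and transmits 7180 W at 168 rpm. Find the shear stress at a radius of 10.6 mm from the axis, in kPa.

ω = 2π·168/60 = 17.59 rad/s, so T = P/ω = 7180 / 17.59 = 408.1 N·m.
J = πd⁴/32 = π(0.0331)⁴/32 = 1.178×10^-7 m⁴.
Shear stress varies linearly with radius: τ = T·r/J = 408.1 × 0.0106 / 1.178×10^-7 = 3.671×10^7 Pa.

36700 kPa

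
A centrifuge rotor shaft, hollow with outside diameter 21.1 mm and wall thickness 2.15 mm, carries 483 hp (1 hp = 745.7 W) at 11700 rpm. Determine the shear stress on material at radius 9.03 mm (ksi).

33.1 ksi

ω = 2π·11700/60 = 1225 rad/s, so T = P/ω = 483×745.7 / 1225 = 294.0 N·m.
J = π(d_o⁴ − d_i⁴)/32 = π(0.0211⁴ − 0.0168⁴)/32 = 1.164×10^-8 m⁴.
Shear stress varies linearly with radius: τ = T·r/J = 294.0 × 0.00903 / 1.164×10^-8 = 2.281×10^8 Pa.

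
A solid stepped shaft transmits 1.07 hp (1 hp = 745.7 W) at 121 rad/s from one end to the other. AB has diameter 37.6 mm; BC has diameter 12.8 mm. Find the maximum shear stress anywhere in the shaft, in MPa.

ω = 121 rad/s, so T = P/ω = 1.07×745.7 / 121.0 = 6.594 N·m.
Under the same torque, τ_max = 16T/(πd³) is largest where d is smallest — segment BC (d = 12.8 mm).
τ_max = 16·6.594/(π·(0.0128)³) = 1.601×10^7 Pa.

16.0 MPa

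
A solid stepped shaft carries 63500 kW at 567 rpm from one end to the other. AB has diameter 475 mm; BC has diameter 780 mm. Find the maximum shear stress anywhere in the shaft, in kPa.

50800 kPa

ω = 2π·567/60 = 59.38 rad/s, so T = P/ω = 63500×10³ / 59.38 = 1.069e6 N·m.
Under the same torque, τ_max = 16T/(πd³) is largest where d is smallest — segment AB (d = 475 mm).
τ_max = 16·1.069e6/(π·(0.475)³) = 5.082×10^7 Pa.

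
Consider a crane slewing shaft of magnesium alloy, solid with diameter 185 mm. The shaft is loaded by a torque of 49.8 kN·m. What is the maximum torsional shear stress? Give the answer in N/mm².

40.1 N/mm²

J = πd⁴/32 = π(0.185)⁴/32 = 1.150×10^-4 m⁴.
τ_max = T·r/J = 49800 × 0.0925 / 1.150×10^-4 = 4.006×10^7 Pa.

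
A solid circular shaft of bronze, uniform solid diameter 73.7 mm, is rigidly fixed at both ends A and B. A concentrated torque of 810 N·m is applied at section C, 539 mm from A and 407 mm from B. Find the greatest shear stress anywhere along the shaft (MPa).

5.87 MPa

With uniform GJ and both ends fixed, compatibility θ_AC = θ_CB gives T_A·a = T_B·b, together with T_A + T_B = T₀.
T_A = T₀·b/(a+b) = 810.0·407/946.0 = 348.5 N·m; T_B = 461.5 N·m.
τ in each portion: τ_AC = 4.43×10^6 Pa, τ_CB = 5.87×10^6 Pa; maximum is in CB.
τ_max = T_CB·r/J = 461.5·0.0369/2.90×10^-6 = 5.872×10^6 Pa.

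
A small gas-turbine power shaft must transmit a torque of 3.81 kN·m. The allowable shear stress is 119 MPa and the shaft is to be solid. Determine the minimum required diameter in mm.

For a solid shaft τ_max = 16T/(πd³), so d = (16T/(π τ_allow))^(1/3) = (16·3810/(π·1.19×10^8))^(1/3) = 0.05463 m.

54.6 mm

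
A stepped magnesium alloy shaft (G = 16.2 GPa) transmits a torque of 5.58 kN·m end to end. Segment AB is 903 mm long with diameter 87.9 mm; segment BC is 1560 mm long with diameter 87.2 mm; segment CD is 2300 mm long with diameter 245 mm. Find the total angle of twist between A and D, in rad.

0.150 rad

J_AB = π(0.0879)⁴/32 = 5.86×10^-6 m⁴; J_BC = π(0.0872)⁴/32 = 5.68×10^-6 m⁴; J_CD = π(0.245)⁴/32 = 3.54×10^-4 m⁴.
θ = (T/G)·Σ L_i/J_i = (5580/16.2×10⁹)·(0.903/5.86×10^-6 + 1.56/5.68×10^-6 + 2.30/3.54×10^-4) = 0.1500 rad.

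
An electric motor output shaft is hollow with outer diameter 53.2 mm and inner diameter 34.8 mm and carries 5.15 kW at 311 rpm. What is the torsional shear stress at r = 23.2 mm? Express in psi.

828 psi

ω = 2π·311/60 = 32.57 rad/s, so T = P/ω = 5.15×10³ / 32.57 = 158.1 N·m.
J = π(d_o⁴ − d_i⁴)/32 = π(0.0532⁴ − 0.0348⁴)/32 = 6.424×10^-7 m⁴.
Shear stress varies linearly with radius: τ = T·r/J = 158.1 × 0.0232 / 6.424×10^-7 = 5.711×10^6 Pa.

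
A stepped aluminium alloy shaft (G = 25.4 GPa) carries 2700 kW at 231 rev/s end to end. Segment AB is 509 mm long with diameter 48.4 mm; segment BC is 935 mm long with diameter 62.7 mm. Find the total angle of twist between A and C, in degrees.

ω = 2π·231 = 1451 rad/s, so T = P/ω = 2700×10³ / 1451 = 1860 N·m.
J_AB = π(0.0484)⁴/32 = 5.39×10^-7 m⁴; J_BC = π(0.0627)⁴/32 = 1.52×10^-6 m⁴.
θ = (T/G)·Σ L_i/J_i = (1860/25.4×10⁹)·(0.509/5.39×10^-7 + 0.935/1.52×10^-6) = 0.1143 rad.

6.55°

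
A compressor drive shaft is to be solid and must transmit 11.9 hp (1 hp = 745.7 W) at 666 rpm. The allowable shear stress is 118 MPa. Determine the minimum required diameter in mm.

17.6 mm

ω = 2π·666/60 = 69.74 rad/s, so T = P/ω = 11.9×745.7 / 69.74 = 127.2 N·m.
For a solid shaft τ_max = 16T/(πd³), so d = (16T/(π τ_allow))^(1/3) = (16·127.2/(π·1.18×10^8))^(1/3) = 0.01764 m.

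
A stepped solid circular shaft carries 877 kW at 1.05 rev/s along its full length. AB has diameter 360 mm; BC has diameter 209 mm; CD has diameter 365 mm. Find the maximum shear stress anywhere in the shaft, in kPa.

ω = 2π·1.05 = 6.597 rad/s, so T = P/ω = 877×10³ / 6.597 = 132900 N·m.
Under the same torque, τ_max = 16T/(πd³) is largest where d is smallest — segment BC (d = 209 mm).
τ_max = 16·132900/(π·(0.209)³) = 7.416×10^7 Pa.

74200 kPa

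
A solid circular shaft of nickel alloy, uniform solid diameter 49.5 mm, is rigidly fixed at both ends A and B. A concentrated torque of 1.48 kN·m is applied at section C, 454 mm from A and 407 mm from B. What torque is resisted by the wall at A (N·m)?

700 N·m

With uniform GJ and both ends fixed, compatibility θ_AC = θ_CB gives T_A·a = T_B·b, together with T_A + T_B = T₀.
T_A = T₀·b/(a+b) = 1480·407/861.0 = 699.6 N·m; T_B = 780.4 N·m.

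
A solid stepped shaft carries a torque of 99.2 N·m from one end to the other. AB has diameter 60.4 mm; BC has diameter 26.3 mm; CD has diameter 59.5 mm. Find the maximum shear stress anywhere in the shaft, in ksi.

Under the same torque, τ_max = 16T/(πd³) is largest where d is smallest — segment BC (d = 26.3 mm).
τ_max = 16·99.20/(π·(0.0263)³) = 2.777×10^7 Pa.

4.03 ksi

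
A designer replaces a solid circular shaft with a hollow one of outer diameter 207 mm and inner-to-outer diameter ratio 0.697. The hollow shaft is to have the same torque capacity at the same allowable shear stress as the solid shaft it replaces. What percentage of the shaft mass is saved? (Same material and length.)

38.5 %

Equal τ_max and T ⇒ the solid shaft needs d_s³ = d_o³(1−k⁴), so d_s = 207·(1−0.697⁴)^(1/3) = 189.2 mm.
Area ratio A_h/A_s = d_o²(1−k²)/d_s² = (1−k²)/(1−k⁴)^(2/3) = 0.6153.
Mass saving = 1 − 0.6153 = 38.5 %.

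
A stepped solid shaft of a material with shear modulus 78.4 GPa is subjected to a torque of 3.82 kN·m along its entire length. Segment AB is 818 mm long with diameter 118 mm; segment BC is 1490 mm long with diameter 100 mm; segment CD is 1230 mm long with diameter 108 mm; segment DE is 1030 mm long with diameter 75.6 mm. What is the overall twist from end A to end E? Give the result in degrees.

1.70°

J_AB = π(0.118)⁴/32 = 1.90×10^-5 m⁴; J_BC = π(0.100)⁴/32 = 9.82×10^-6 m⁴; J_CD = π(0.108)⁴/32 = 1.34×10^-5 m⁴; J_DE = π(0.0756)⁴/32 = 3.21×10^-6 m⁴.
θ = (T/G)·Σ L_i/J_i = (3820/78.4×10⁹)·(0.818/1.90×10^-5 + 1.49/9.82×10^-6 + 1.23/1.34×10^-5 + 1.03/3.21×10^-6) = 0.02963 rad.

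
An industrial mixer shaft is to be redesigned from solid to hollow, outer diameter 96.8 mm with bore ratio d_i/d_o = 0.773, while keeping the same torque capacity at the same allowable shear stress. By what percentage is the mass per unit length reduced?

Equal τ_max and T ⇒ the solid shaft needs d_s³ = d_o³(1−k⁴), so d_s = 96.8·(1−0.773⁴)^(1/3) = 83.55 mm.
Area ratio A_h/A_s = d_o²(1−k²)/d_s² = (1−k²)/(1−k⁴)^(2/3) = 0.5403.
Mass saving = 1 − 0.5403 = 46.0 %.

46.0 %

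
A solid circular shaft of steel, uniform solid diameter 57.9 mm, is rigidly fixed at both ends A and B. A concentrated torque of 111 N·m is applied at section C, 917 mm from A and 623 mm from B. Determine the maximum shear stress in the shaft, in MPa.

With uniform GJ and both ends fixed, compatibility θ_AC = θ_CB gives T_A·a = T_B·b, together with T_A + T_B = T₀.
T_A = T₀·b/(a+b) = 111.0·623/1540 = 44.90 N·m; T_B = 66.10 N·m.
τ in each portion: τ_AC = 1.18×10^6 Pa, τ_CB = 1.73×10^6 Pa; maximum is in CB.
τ_max = T_CB·r/J = 66.10·0.0290/1.10×10^-6 = 1.734×10^6 Pa.

1.73 MPa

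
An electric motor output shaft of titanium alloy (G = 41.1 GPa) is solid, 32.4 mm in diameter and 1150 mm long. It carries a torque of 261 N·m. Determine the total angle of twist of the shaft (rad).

0.0675 rad

J = πd⁴/32 = π(0.0324)⁴/32 = 1.082×10^-7 m⁴.
θ = T·L/(G·J) = 261.0 × 1.15 / (41.1×10⁹ × 1.082×10^-7) = 0.06750 rad.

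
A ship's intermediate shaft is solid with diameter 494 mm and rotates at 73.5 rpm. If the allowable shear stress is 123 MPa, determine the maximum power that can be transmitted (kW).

J = πd⁴/32 = π(0.494)⁴/32 = 5.847×10^-3 m⁴.
T_max = τ_allow·J/r = 1.23×10^8 × 5.847×10^-3 / 0.247 = 2.911e6 N·m.
ω = 2π·73.5/60 = 7.697 rad/s, so P_max = T_max·ω = 2.241×10^7 W.

22400 kW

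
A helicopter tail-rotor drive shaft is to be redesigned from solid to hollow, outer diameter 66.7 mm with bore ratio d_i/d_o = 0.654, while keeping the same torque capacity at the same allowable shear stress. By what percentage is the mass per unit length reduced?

34.5 %

Equal τ_max and T ⇒ the solid shaft needs d_s³ = d_o³(1−k⁴), so d_s = 66.7·(1−0.654⁴)^(1/3) = 62.36 mm.
Area ratio A_h/A_s = d_o²(1−k²)/d_s² = (1−k²)/(1−k⁴)^(2/3) = 0.6548.
Mass saving = 1 − 0.6548 = 34.5 %.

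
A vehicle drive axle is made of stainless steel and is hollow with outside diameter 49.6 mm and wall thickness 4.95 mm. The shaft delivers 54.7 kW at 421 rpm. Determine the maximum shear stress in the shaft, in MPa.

87.8 MPa

ω = 2π·421/60 = 44.09 rad/s, so T = P/ω = 54.7×10³ / 44.09 = 1241 N·m.
J = π(d_o⁴ − d_i⁴)/32 = π(0.0496⁴ − 0.0397⁴)/32 = 3.503×10^-7 m⁴.
τ_max = T·r/J = 1241 × 0.0248 / 3.503×10^-7 = 8.783×10^7 Pa.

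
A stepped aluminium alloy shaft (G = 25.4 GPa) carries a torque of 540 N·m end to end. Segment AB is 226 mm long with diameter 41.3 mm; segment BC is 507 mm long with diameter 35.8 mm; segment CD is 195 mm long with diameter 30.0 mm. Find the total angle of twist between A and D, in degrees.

J_AB = π(0.0413)⁴/32 = 2.86×10^-7 m⁴; J_BC = π(0.0358)⁴/32 = 1.61×10^-7 m⁴; J_CD = π(0.0300)⁴/32 = 7.95×10^-8 m⁴.
θ = (T/G)·Σ L_i/J_i = (540.0/25.4×10⁹)·(0.226/2.86×10^-7 + 0.507/1.61×10^-7 + 0.195/7.95×10^-8) = 0.1358 rad.

7.78°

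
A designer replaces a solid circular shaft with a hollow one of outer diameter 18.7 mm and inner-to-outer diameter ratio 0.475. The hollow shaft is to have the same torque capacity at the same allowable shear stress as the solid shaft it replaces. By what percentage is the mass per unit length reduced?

19.8 %

Equal τ_max and T ⇒ the solid shaft needs d_s³ = d_o³(1−k⁴), so d_s = 18.7·(1−0.475⁴)^(1/3) = 18.38 mm.
Area ratio A_h/A_s = d_o²(1−k²)/d_s² = (1−k²)/(1−k⁴)^(2/3) = 0.8018.
Mass saving = 1 − 0.8018 = 19.8 %.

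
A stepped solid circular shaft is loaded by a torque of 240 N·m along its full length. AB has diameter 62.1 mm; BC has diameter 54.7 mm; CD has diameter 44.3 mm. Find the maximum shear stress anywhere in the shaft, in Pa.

1.41e7 Pa

Under the same torque, τ_max = 16T/(πd³) is largest where d is smallest — segment CD (d = 44.3 mm).
τ_max = 16·240.0/(π·(0.0443)³) = 1.406×10^7 Pa.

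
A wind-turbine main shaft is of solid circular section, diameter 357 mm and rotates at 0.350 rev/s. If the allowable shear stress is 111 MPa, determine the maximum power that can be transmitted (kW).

J = πd⁴/32 = π(0.357)⁴/32 = 1.595×10^-3 m⁴.
T_max = τ_allow·J/r = 1.11×10^8 × 1.595×10^-3 / 0.178 = 991600 N·m.
ω = 2π·0.350 = 2.199 rad/s, so P_max = T_max·ω = 2.181×10^6 W.

2180 kW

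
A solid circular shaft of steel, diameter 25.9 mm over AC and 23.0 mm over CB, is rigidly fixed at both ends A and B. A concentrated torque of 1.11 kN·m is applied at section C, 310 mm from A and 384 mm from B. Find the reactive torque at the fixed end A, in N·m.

739 N·m

Compatibility: T_A·a/J_AC = T_B·b/J_CB with T_A + T_B = T₀.
J_AC = 4.42×10^-8 m⁴, J_CB = 2.75×10^-8 m⁴, so T_A = T₀·(J_AC/a)/((J_AC/a)+(J_CB/b)) = 739.0 N·m, T_B = 371.0 N·m.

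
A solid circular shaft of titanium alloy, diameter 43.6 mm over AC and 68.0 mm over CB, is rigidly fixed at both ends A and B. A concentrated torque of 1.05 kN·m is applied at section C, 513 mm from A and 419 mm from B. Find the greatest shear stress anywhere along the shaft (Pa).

1.49e7 Pa

Compatibility: T_A·a/J_AC = T_B·b/J_CB with T_A + T_B = T₀.
J_AC = 3.55×10^-7 m⁴, J_CB = 2.10×10^-6 m⁴, so T_A = T₀·(J_AC/a)/((J_AC/a)+(J_CB/b)) = 127.4 N·m, T_B = 922.6 N·m.
τ in each portion: τ_AC = 7.83×10^6 Pa, τ_CB = 1.49×10^7 Pa; maximum is in CB.
τ_max = T_CB·r/J = 922.6·0.0340/2.10×10^-6 = 1.494×10^7 Pa.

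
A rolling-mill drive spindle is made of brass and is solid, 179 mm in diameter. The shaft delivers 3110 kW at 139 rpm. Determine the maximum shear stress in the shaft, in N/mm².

190 N/mm²

ω = 2π·139/60 = 14.56 rad/s, so T = P/ω = 3110×10³ / 14.56 = 213700 N·m.
J = πd⁴/32 = π(0.179)⁴/32 = 1.008×10^-4 m⁴.
τ_max = T·r/J = 213700 × 0.0895 / 1.008×10^-4 = 1.897×10^8 Pa.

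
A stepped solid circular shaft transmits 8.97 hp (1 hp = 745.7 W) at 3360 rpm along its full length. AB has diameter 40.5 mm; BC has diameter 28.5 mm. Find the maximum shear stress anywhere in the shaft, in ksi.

ω = 2π·3360/60 = 351.9 rad/s, so T = P/ω = 8.97×745.7 / 351.9 = 19.01 N·m.
Under the same torque, τ_max = 16T/(πd³) is largest where d is smallest — segment BC (d = 28.5 mm).
τ_max = 16·19.01/(π·(0.0285)³) = 4.182×10^6 Pa.

0.607 ksi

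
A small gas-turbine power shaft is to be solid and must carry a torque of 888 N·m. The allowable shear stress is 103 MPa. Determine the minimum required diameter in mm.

For a solid shaft τ_max = 16T/(πd³), so d = (16T/(π τ_allow))^(1/3) = (16·888.0/(π·1.03×10^8))^(1/3) = 0.03528 m.

35.3 mm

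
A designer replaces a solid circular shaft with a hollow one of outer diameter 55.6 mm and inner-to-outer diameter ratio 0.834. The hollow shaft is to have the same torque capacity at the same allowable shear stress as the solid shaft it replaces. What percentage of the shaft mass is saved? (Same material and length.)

52.7 %

Equal τ_max and T ⇒ the solid shaft needs d_s³ = d_o³(1−k⁴), so d_s = 55.6·(1−0.834⁴)^(1/3) = 44.60 mm.
Area ratio A_h/A_s = d_o²(1−k²)/d_s² = (1−k²)/(1−k⁴)^(2/3) = 0.4731.
Mass saving = 1 − 0.4731 = 52.7 %.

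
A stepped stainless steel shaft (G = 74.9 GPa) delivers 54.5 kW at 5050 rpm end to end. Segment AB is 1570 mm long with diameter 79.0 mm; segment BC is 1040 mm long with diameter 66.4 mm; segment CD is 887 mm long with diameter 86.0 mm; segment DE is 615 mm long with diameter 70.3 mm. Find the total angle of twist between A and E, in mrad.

ω = 2π·5050/60 = 528.8 rad/s, so T = P/ω = 54.5×10³ / 528.8 = 103.1 N·m.
J_AB = π(0.0790)⁴/32 = 3.82×10^-6 m⁴; J_BC = π(0.0664)⁴/32 = 1.91×10^-6 m⁴; J_CD = π(0.0860)⁴/32 = 5.37×10^-6 m⁴; J_DE = π(0.0703)⁴/32 = 2.40×10^-6 m⁴.
θ = (T/G)·Σ L_i/J_i = (103.1/74.9×10⁹)·(1.57/3.82×10^-6 + 1.04/1.91×10^-6 + 0.887/5.37×10^-6 + 0.615/2.40×10^-6) = 1.895×10^-3 rad.

1.89 mrad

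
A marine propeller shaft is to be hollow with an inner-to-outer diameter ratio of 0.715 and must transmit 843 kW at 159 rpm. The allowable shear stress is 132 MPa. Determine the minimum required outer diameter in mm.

ω = 2π·159/60 = 16.65 rad/s, so T = P/ω = 843×10³ / 16.65 = 50630 N·m.
For a hollow shaft with d_i/d_o = 0.715: τ_max = 16T/(π d_o³ (1−k⁴)), so d_o = [16T/(π τ_allow (1−k⁴))]^(1/3) = [16·50630/(π·1.32×10^8·0.7386)]^(1/3) = 0.1383 m.

138 mm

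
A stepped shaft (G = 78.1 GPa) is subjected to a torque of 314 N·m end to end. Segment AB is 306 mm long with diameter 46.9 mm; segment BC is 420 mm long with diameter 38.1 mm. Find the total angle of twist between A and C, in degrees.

0.616°

J_AB = π(0.0469)⁴/32 = 4.75×10^-7 m⁴; J_BC = π(0.0381)⁴/32 = 2.07×10^-7 m⁴.
θ = (T/G)·Σ L_i/J_i = (314.0/78.1×10⁹)·(0.306/4.75×10^-7 + 0.420/2.07×10^-7) = 0.01075 rad.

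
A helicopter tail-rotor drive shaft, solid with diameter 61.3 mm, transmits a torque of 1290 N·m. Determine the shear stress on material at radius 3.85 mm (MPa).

3.58 MPa

J = πd⁴/32 = π(0.0613)⁴/32 = 1.386×10^-6 m⁴.
Shear stress varies linearly with radius: τ = T·r/J = 1290 × 0.00385 / 1.386×10^-6 = 3.583×10^6 Pa.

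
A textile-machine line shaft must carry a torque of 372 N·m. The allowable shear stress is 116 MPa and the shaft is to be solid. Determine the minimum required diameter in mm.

For a solid shaft τ_max = 16T/(πd³), so d = (16T/(π τ_allow))^(1/3) = (16·372.0/(π·1.16×10^8))^(1/3) = 0.02537 m.

25.4 mm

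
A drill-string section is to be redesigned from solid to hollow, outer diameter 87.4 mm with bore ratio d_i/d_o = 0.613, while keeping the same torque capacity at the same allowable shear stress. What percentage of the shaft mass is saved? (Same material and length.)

Equal τ_max and T ⇒ the solid shaft needs d_s³ = d_o³(1−k⁴), so d_s = 87.4·(1−0.613⁴)^(1/3) = 83.08 mm.
Area ratio A_h/A_s = d_o²(1−k²)/d_s² = (1−k²)/(1−k⁴)^(2/3) = 0.6909.
Mass saving = 1 − 0.6909 = 30.9 %.

30.9 %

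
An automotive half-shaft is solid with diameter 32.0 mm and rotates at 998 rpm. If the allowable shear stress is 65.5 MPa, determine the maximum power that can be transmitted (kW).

J = πd⁴/32 = π(0.0320)⁴/32 = 1.029×10^-7 m⁴.
T_max = τ_allow·J/r = 6.55×10^7 × 1.029×10^-7 / 0.0160 = 421.4 N·m.
ω = 2π·998/60 = 104.5 rad/s, so P_max = T_max·ω = 4.404×10^4 W.

44.0 kW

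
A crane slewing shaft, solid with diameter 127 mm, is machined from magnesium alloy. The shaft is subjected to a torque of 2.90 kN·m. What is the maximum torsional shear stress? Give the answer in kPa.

J = πd⁴/32 = π(0.127)⁴/32 = 2.554×10^-5 m⁴.
τ_max = T·r/J = 2900 × 0.0635 / 2.554×10^-5 = 7.210×10^6 Pa.

7210 kPa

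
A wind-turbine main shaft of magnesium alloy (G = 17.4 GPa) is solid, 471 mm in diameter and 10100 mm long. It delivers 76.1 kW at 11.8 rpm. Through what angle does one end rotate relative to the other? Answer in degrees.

0.424°

ω = 2π·11.8/60 = 1.236 rad/s, so T = P/ω = 76.1×10³ / 1.236 = 61580 N·m.
J = πd⁴/32 = π(0.471)⁴/32 = 4.832×10^-3 m⁴.
θ = T·L/(G·J) = 61580 × 10.1 / (17.4×10⁹ × 4.832×10^-3) = 7.399×10^-3 rad.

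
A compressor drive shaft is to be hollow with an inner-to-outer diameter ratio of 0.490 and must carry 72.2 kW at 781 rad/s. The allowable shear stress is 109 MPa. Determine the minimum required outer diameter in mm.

16.6 mm

ω = 781 rad/s, so T = P/ω = 72.2×10³ / 781.0 = 92.45 N·m.
For a hollow shaft with d_i/d_o = 0.490: τ_max = 16T/(π d_o³ (1−k⁴)), so d_o = [16T/(π τ_allow (1−k⁴))]^(1/3) = [16·92.45/(π·1.09×10^8·0.9424)]^(1/3) = 0.01661 m.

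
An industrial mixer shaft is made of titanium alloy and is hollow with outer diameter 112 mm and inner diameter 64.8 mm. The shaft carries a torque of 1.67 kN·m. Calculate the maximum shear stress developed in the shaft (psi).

J = π(d_o⁴ − d_i⁴)/32 = π(0.112⁴ − 0.0648⁴)/32 = 1.372×10^-5 m⁴.
τ_max = T·r/J = 1670 × 0.0560 / 1.372×10^-5 = 6.818×10^6 Pa.

989 psi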